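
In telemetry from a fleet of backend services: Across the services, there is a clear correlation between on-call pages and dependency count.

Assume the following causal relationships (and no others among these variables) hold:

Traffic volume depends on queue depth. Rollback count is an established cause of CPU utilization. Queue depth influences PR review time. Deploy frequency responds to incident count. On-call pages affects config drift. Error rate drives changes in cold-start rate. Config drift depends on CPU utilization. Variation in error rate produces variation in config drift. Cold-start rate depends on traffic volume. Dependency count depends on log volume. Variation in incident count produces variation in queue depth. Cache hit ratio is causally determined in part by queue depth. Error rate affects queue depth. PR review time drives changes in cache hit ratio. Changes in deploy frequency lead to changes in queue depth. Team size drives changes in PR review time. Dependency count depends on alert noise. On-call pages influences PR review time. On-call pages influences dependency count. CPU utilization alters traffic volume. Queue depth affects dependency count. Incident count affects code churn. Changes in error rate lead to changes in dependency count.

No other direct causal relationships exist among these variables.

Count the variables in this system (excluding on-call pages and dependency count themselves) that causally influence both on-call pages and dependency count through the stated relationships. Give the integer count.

No listed variable has a causal path to both on-call pages and dependency count, so there are no common causes.

0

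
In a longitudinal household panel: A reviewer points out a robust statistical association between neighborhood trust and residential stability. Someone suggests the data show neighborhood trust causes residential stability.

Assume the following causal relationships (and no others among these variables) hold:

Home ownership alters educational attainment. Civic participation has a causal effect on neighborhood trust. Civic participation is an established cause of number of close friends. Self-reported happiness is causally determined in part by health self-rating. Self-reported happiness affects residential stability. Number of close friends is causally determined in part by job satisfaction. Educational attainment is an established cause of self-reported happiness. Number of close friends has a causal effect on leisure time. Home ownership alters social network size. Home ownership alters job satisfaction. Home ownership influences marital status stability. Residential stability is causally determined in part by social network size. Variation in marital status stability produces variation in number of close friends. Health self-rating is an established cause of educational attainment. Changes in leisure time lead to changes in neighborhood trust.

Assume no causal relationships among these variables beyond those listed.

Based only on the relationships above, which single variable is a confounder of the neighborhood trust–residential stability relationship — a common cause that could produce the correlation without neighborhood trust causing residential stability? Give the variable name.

home ownership

Home ownership has a causal path to neighborhood trust (home ownership → job satisfaction → number of close friends → leisure time → neighborhood trust) and a separate causal path to residential stability (home ownership → social network size → residential stability), so it is a common cause of both.
No stated relationship gives neighborhood trust a causal route to residential stability, so the correlation is explained by the shared upstream cause rather than a direct effect.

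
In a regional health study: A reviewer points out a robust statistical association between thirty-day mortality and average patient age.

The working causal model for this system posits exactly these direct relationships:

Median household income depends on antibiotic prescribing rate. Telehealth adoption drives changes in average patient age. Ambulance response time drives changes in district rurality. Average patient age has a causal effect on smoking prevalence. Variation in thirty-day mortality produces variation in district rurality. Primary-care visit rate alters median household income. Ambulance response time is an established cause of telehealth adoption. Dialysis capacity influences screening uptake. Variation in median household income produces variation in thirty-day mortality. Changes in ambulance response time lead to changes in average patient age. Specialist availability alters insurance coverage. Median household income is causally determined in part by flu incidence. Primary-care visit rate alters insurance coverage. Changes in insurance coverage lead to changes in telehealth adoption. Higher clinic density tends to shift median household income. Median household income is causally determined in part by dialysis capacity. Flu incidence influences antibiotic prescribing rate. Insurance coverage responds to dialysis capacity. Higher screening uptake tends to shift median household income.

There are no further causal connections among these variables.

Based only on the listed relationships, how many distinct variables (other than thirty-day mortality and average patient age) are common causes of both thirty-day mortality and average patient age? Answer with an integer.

2

The common causes are: dialysis capacity (to thirty-day mortality via dialysis capacity → median household income → thirty-day mortality; to average patient age via dialysis capacity → insurance coverage → telehealth adoption → average patient age); primary-care visit rate (to thirty-day mortality via primary-care visit rate → median household income → thirty-day mortality; to average patient age via primary-care visit rate → insurance coverage → telehealth adoption → average patient age).
Every other variable lacks a causal path to at least one of thirty-day mortality and average patient age.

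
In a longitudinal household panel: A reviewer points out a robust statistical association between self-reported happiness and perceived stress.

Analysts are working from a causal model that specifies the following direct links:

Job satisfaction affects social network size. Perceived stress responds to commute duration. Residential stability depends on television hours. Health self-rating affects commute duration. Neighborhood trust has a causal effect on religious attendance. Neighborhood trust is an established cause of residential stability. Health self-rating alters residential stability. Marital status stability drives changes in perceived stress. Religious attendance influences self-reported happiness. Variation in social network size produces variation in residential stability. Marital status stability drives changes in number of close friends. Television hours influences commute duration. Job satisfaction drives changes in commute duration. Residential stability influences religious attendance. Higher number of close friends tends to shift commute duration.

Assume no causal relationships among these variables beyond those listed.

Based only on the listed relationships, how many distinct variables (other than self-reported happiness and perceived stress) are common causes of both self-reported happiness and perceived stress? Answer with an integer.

The common causes are: health self-rating (to self-reported happiness via health self-rating → residential stability → religious attendance → self-reported happiness; to perceived stress via health self-rating → commute duration → perceived stress); job satisfaction (to self-reported happiness via job satisfaction → social network size → residential stability → religious attendance → self-reported happiness; to perceived stress via job satisfaction → commute duration → perceived stress); television hours (to self-reported happiness via television hours → residential stability → religious attendance → self-reported happiness; to perceived stress via television hours → commute duration → perceived stress).
Every other variable lacks a causal path to at least one of self-reported happiness and perceived stress.

3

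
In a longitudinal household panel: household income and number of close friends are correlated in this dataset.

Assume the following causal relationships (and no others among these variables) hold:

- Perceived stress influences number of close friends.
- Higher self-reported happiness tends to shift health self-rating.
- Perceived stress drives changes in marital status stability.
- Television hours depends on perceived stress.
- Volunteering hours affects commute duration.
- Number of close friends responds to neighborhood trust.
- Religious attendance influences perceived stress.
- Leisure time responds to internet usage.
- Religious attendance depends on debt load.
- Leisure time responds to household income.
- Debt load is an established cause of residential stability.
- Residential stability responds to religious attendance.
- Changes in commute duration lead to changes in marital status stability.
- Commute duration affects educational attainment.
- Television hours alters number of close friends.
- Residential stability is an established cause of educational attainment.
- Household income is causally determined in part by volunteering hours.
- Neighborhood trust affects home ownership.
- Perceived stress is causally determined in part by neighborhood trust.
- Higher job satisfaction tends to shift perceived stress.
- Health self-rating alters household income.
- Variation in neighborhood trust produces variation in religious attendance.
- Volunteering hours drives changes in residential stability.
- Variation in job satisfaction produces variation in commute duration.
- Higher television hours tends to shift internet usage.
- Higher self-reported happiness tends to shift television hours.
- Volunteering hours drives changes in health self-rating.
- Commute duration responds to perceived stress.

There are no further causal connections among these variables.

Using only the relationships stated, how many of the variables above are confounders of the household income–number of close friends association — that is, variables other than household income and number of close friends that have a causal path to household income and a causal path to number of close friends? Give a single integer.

1

The common causes are: self-reported happiness (to household income via self-reported happiness → health self-rating → household income; to number of close friends via self-reported happiness → television hours → number of close friends).
Every other variable lacks a causal path to at least one of household income and number of close friends.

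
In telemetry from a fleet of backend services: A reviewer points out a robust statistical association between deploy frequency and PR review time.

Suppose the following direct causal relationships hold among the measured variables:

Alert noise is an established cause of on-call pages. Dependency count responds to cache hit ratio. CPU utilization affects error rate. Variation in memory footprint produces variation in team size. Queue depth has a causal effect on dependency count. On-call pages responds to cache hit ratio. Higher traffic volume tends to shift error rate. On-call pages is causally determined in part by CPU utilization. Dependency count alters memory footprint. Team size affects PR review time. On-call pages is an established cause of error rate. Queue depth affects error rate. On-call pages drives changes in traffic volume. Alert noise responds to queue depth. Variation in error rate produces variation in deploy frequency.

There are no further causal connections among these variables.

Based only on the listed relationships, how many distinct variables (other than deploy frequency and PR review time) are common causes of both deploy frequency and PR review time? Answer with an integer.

The common causes are: cache hit ratio (to deploy frequency via cache hit ratio → on-call pages → error rate → deploy frequency; to PR review time via cache hit ratio → dependency count → memory footprint → team size → PR review time); queue depth (to deploy frequency via queue depth → error rate → deploy frequency; to PR review time via queue depth → dependency count → memory footprint → team size → PR review time).
Every other variable lacks a causal path to at least one of deploy frequency and PR review time.

2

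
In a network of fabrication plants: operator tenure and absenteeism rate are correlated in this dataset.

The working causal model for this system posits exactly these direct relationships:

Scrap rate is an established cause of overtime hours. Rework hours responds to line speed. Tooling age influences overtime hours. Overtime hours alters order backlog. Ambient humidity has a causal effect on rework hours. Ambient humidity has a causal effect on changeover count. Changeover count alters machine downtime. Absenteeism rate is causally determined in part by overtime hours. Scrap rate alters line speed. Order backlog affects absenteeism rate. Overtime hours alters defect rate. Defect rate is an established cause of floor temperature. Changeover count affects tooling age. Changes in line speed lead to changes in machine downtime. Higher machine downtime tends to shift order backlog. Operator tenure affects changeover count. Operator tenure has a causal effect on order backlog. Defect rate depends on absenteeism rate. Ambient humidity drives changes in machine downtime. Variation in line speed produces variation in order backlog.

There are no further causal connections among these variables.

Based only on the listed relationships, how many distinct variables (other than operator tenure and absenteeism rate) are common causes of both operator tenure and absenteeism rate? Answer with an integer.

0

No listed variable has a causal path to both operator tenure and absenteeism rate, so there are no common causes.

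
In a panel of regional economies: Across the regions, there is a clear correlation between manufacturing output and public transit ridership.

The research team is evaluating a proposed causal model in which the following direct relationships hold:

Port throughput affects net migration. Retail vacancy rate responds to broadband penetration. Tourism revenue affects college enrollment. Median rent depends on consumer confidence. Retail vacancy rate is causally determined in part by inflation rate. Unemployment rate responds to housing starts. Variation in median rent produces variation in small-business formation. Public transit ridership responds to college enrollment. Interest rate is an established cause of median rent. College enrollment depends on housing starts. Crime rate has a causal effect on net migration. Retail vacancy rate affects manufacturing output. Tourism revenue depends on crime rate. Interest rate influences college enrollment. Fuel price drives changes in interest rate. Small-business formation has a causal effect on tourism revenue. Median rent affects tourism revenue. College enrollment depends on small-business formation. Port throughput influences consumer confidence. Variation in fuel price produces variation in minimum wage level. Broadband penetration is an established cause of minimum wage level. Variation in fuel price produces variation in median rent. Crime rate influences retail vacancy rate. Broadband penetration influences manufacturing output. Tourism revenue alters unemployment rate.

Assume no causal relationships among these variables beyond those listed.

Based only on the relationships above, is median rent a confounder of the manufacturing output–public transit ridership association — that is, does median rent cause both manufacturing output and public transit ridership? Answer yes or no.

no

Median rent has no stated causal path to manufacturing output. A confounder must cause both variables, so median rent does not qualify.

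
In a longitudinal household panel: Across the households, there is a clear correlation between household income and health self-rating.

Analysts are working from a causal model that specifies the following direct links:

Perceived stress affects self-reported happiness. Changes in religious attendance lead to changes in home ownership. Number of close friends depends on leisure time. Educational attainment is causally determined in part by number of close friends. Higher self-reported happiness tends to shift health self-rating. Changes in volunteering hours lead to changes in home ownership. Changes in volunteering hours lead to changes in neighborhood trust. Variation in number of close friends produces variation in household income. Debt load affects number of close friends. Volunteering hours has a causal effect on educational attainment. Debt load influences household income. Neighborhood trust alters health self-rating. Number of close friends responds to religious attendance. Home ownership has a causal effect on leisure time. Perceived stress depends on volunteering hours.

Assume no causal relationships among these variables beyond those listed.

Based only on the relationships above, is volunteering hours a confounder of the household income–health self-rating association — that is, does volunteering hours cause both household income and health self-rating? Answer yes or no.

yes

Volunteering hours has a causal path to household income (volunteering hours → home ownership → leisure time → number of close friends → household income) and to health self-rating (volunteering hours → neighborhood trust → health self-rating), so it is a common cause of both — a confounder.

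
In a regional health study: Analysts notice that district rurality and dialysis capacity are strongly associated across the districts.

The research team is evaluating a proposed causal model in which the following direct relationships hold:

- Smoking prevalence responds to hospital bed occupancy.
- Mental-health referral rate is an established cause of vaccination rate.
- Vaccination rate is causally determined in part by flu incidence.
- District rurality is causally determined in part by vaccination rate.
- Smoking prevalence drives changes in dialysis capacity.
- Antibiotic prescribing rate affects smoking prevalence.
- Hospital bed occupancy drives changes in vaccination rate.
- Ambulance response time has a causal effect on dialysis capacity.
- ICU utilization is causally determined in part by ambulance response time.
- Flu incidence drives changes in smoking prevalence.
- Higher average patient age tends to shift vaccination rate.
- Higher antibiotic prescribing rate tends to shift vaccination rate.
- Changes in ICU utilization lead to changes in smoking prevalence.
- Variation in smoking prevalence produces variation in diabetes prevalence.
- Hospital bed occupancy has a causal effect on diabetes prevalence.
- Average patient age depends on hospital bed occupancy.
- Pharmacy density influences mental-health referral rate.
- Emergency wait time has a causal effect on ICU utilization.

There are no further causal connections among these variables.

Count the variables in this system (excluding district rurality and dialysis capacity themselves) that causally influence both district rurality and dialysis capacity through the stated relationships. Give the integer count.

The common causes are: antibiotic prescribing rate (to district rurality via antibiotic prescribing rate → vaccination rate → district rurality; to dialysis capacity via antibiotic prescribing rate → smoking prevalence → dialysis capacity); flu incidence (to district rurality via flu incidence → vaccination rate → district rurality; to dialysis capacity via flu incidence → smoking prevalence → dialysis capacity); hospital bed occupancy (to district rurality via hospital bed occupancy → vaccination rate → district rurality; to dialysis capacity via hospital bed occupancy → smoking prevalence → dialysis capacity).
Every other variable lacks a causal path to at least one of district rurality and dialysis capacity.

3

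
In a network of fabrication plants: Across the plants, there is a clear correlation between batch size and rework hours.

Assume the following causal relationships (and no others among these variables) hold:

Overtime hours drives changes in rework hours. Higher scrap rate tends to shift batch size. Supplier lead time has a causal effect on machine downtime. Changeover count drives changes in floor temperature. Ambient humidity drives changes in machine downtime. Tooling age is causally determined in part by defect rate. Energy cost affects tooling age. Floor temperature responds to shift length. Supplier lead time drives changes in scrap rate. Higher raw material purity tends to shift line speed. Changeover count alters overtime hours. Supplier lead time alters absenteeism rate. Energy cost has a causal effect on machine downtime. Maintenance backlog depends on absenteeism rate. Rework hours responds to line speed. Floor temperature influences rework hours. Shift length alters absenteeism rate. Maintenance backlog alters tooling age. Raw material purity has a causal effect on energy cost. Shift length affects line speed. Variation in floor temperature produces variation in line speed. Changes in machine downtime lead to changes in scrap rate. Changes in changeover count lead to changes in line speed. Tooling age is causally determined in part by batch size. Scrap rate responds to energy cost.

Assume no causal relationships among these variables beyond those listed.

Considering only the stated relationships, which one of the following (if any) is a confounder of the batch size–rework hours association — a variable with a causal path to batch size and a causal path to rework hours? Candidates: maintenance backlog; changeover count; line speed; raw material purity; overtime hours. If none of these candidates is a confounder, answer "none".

Raw material purity causes batch size (raw material purity → energy cost → scrap rate → batch size) and also causes rework hours (raw material purity → line speed → rework hours); it is a common cause of both.
Each of the other candidates lacks a causal path to at least one of batch size and rework hours, so they do not confound the relationship.

raw material purity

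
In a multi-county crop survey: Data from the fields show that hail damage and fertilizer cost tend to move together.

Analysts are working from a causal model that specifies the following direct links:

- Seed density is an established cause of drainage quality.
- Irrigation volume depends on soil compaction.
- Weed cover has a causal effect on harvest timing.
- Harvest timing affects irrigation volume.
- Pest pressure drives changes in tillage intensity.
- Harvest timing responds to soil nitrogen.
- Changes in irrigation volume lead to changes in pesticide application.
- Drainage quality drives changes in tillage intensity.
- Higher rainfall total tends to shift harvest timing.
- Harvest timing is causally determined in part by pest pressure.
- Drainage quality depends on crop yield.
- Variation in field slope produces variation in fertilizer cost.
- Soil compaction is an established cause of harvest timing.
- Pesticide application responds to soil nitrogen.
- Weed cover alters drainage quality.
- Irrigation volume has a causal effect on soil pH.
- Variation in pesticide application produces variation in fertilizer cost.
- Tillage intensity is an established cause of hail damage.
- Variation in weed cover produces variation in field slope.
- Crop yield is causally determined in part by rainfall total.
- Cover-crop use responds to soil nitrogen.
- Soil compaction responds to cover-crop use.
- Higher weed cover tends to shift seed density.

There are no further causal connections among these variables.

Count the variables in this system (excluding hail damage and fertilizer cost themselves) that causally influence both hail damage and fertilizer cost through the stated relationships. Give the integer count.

3

The common causes are: pest pressure (to hail damage via pest pressure → tillage intensity → hail damage; to fertilizer cost via pest pressure → harvest timing → irrigation volume → pesticide application → fertilizer cost); rainfall total (to hail damage via rainfall total → crop yield → drainage quality → tillage intensity → hail damage; to fertilizer cost via rainfall total → harvest timing → irrigation volume → pesticide application → fertilizer cost); weed cover (to hail damage via weed cover → drainage quality → tillage intensity → hail damage; to fertilizer cost via weed cover → field slope → fertilizer cost).
Every other variable lacks a causal path to at least one of hail damage and fertilizer cost.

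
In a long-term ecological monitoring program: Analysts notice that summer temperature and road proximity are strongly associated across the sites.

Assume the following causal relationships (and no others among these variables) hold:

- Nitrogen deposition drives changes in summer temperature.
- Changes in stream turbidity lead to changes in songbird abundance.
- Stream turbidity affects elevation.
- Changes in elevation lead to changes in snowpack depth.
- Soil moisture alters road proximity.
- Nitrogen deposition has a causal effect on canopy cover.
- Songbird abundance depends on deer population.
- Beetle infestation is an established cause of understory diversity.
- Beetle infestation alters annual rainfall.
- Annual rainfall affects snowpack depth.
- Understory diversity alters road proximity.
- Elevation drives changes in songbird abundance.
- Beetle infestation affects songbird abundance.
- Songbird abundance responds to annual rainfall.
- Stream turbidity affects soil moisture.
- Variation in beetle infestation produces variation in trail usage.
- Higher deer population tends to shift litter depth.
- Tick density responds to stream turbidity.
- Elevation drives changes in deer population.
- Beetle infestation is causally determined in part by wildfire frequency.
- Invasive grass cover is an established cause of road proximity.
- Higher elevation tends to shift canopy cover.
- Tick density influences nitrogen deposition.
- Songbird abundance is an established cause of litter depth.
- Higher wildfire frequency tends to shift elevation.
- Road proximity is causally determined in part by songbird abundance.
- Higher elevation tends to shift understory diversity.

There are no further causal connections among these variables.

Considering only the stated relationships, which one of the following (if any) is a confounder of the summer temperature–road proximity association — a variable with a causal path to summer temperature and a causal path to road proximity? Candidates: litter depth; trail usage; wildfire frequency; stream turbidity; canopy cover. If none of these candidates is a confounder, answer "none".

Stream turbidity causes summer temperature (stream turbidity → tick density → nitrogen deposition → summer temperature) and also causes road proximity (stream turbidity → soil moisture → road proximity); it is a common cause of both.
Each of the other candidates lacks a causal path to at least one of summer temperature and road proximity, so they do not confound the relationship.

stream turbidity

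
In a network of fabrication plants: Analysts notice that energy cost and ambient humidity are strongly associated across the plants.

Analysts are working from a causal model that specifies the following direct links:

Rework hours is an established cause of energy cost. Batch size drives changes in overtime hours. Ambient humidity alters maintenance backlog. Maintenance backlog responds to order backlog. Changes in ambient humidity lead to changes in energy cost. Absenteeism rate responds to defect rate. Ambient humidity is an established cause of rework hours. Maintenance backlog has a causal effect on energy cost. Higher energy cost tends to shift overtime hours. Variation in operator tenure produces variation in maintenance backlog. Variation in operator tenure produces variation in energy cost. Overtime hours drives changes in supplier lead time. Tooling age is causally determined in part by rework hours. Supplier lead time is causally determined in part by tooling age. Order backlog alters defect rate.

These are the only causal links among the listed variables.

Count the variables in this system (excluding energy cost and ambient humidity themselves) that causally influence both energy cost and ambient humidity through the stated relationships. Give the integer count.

No listed variable has a causal path to both energy cost and ambient humidity, so there are no common causes.

0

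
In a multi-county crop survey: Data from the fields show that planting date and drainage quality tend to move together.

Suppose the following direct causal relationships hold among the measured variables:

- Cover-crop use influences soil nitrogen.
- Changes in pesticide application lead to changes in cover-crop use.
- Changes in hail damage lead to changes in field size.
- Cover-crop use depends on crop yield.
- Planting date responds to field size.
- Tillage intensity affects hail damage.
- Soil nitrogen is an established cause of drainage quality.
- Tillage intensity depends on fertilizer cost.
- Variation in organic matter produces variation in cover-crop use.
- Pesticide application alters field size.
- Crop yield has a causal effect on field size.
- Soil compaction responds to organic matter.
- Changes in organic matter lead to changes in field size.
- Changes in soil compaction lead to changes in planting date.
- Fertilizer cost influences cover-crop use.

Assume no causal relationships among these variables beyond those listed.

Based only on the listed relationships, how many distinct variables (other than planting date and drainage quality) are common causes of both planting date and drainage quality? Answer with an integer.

The common causes are: crop yield (to planting date via crop yield → field size → planting date; to drainage quality via crop yield → cover-crop use → soil nitrogen → drainage quality); fertilizer cost (to planting date via fertilizer cost → tillage intensity → hail damage → field size → planting date; to drainage quality via fertilizer cost → cover-crop use → soil nitrogen → drainage quality); organic matter (to planting date via organic matter → soil compaction → planting date; to drainage quality via organic matter → cover-crop use → soil nitrogen → drainage quality); pesticide application (to planting date via pesticide application → field size → planting date; to drainage quality via pesticide application → cover-crop use → soil nitrogen → drainage quality).
Every other variable lacks a causal path to at least one of planting date and drainage quality.

4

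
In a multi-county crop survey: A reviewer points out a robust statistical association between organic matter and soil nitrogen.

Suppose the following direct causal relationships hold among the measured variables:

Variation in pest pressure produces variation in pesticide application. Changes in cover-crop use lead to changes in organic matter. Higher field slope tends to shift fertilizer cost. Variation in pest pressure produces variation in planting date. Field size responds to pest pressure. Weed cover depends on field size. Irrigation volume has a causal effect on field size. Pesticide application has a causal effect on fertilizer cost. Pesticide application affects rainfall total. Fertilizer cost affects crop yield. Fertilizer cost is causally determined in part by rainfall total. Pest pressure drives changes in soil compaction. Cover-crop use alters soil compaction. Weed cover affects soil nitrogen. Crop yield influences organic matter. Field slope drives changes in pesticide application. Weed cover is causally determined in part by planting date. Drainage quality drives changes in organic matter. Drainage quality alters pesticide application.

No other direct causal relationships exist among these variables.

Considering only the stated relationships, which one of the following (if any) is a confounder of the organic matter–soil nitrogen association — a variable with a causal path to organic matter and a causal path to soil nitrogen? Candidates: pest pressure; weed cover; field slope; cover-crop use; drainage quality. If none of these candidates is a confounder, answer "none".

pest pressure

Pest pressure causes organic matter (pest pressure → pesticide application → fertilizer cost → crop yield → organic matter) and also causes soil nitrogen (pest pressure → planting date → weed cover → soil nitrogen); it is a common cause of both.
Each of the other candidates lacks a causal path to at least one of organic matter and soil nitrogen, so they do not confound the relationship.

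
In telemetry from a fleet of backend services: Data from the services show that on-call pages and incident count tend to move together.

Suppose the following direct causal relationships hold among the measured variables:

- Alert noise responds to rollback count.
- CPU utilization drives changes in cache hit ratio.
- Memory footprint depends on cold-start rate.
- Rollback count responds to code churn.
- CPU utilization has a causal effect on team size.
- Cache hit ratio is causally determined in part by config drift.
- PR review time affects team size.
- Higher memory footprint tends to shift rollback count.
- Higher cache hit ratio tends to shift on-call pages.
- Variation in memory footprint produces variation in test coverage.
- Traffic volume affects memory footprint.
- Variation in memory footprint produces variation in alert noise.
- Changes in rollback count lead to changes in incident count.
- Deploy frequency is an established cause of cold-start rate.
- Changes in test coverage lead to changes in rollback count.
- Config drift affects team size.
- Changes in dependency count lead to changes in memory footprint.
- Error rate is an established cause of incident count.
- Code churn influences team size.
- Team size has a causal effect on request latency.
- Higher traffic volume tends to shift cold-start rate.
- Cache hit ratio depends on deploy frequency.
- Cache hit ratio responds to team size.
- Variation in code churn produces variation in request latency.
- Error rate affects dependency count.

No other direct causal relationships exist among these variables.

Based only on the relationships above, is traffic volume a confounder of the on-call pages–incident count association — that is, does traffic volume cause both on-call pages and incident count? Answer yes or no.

no

Traffic volume has no stated causal path to on-call pages. A confounder must cause both variables, so traffic volume does not qualify.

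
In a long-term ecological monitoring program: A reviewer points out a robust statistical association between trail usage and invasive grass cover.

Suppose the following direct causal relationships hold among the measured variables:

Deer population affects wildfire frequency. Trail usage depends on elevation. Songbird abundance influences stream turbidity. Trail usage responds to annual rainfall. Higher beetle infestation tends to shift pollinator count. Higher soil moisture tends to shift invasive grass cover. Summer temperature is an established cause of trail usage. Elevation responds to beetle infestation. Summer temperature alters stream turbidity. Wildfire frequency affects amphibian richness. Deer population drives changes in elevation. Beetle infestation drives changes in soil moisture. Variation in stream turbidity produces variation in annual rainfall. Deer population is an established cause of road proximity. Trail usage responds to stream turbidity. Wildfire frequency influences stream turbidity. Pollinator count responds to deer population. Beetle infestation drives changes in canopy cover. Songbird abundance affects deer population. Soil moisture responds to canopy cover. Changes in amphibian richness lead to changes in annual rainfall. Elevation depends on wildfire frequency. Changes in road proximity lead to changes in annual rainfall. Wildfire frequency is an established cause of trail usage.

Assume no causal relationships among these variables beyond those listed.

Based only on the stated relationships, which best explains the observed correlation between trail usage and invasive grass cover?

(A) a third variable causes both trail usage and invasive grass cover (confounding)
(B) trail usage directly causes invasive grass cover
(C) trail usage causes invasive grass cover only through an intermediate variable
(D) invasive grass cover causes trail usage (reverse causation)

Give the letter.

Beetle infestation causes trail usage (beetle infestation → elevation → trail usage) and invasive grass cover (beetle infestation → soil moisture → invasive grass cover) — a common cause creating the correlation.
There is no stated path from trail usage to invasive grass cover or from invasive grass cover to trail usage, so neither direct nor reverse causation applies.

A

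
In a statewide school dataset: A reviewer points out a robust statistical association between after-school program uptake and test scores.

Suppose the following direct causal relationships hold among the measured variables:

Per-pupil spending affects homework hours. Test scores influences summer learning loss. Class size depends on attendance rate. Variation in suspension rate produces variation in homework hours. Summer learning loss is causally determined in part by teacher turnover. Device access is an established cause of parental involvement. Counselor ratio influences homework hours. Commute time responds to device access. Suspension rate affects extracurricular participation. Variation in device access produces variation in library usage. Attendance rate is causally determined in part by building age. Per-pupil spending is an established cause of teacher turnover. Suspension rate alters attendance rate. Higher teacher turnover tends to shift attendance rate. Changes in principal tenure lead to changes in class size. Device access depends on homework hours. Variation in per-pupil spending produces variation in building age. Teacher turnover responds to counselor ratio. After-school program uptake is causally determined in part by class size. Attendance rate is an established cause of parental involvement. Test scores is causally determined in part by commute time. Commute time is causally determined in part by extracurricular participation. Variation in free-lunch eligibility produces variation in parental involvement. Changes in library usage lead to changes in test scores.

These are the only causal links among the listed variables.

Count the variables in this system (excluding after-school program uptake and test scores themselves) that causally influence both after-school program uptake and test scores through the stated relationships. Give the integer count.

3

The common causes are: counselor ratio (to after-school program uptake via counselor ratio → teacher turnover → attendance rate → class size → after-school program uptake; to test scores via counselor ratio → homework hours → device access → commute time → test scores); per-pupil spending (to after-school program uptake via per-pupil spending → teacher turnover → attendance rate → class size → after-school program uptake; to test scores via per-pupil spending → homework hours → device access → commute time → test scores); suspension rate (to after-school program uptake via suspension rate → attendance rate → class size → after-school program uptake; to test scores via suspension rate → extracurricular participation → commute time → test scores).
Every other variable lacks a causal path to at least one of after-school program uptake and test scores.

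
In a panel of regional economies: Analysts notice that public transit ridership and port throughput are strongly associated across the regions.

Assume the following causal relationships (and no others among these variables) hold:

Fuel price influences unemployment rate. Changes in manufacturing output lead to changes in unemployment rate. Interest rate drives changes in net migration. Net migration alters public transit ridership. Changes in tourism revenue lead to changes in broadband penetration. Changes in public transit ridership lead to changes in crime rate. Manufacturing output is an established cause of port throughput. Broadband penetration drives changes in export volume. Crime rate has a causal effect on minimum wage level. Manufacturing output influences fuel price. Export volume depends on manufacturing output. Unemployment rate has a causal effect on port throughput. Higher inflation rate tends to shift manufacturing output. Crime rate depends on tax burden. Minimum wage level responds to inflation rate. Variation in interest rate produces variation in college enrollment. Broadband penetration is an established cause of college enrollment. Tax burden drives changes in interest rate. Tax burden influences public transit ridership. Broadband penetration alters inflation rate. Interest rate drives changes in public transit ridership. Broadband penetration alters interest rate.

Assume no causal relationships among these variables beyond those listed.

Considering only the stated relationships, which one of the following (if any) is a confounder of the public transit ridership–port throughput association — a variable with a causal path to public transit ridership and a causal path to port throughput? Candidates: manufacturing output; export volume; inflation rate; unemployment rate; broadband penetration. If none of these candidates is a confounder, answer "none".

Broadband penetration causes public transit ridership (broadband penetration → interest rate → public transit ridership) and also causes port throughput (broadband penetration → inflation rate → manufacturing output → port throughput); it is a common cause of both.
Each of the other candidates lacks a causal path to at least one of public transit ridership and port throughput, so they do not confound the relationship.

broadband penetration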